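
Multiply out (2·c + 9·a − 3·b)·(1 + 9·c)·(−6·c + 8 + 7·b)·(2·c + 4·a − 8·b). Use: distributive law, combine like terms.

264·c^3 + 1716·a·c^2 − 1424·b·c^2 + 32·c^2 + 208·a·c − 176·b·c − 5362·a·b·c + 1430·b^2·c − 216·c^4 − 1404·a·c^3 + 1440·b·c^3 + 6174·a·b·c^2 − 2682·b^2·c^2 + 2376·a^2·c + 288·a^2 − 672·a·b + 252·a^2·b − 588·a·b^2 − 1944·a^2·c^2 + 2268·a^2·b·c − 5292·a·b^2·c + 192·b^2 + 168·b^3 + 1512·b^3·c

(2·c + 9·a − 3·b)·(1 + 9·c)·(−6·c + 8 + 7·b)·(2·c + 4·a − 8·b)
= (2·c + 18·c^2 + 9·a + 81·a·c − 3·b − 27·b·c)·(−6·c + 8 + 7·b)·(2·c + 4·a − 8·b)    [distributive law]
= (−12·c^2 + 16·c + 14·b·c − 108·c^3 + 144·c^2 + 126·b·c^2 − 54·a·c + 72·a + 63·a·b − 486·a·c^2 + 648·a·c + 567·a·b·c + 18·b·c − 24·b − 21·b^2 + 162·b·c^2 − 216·b·c − 189·b^2·c)·(2·c + 4·a − 8·b)    [distributive law]
= (132·c^2 + 16·c − 184·b·c − 108·c^3 + 288·b·c^2 + 594·a·c + 72·a + 63·a·b − 486·a·c^2 + 567·a·b·c − 24·b − 21·b^2 − 189·b^2·c)·(2·c + 4·a − 8·b)    [combine like terms]
= 264·c^3 + 528·a·c^2 − 1056·b·c^2 + 32·c^2 + 64·a·c − 128·b·c − 368·b·c^2 − 736·a·b·c + 1472·b^2·c − 216·c^4 − 432·a·c^3 + 864·b·c^3 + 576·b·c^3 + 1152·a·b·c^2 − 2304·b^2·c^2 + 1188·a·c^2 + 2376·a^2·c − 4752·a·b·c + 144·a·c + 288·a^2 − 576·a·b + 126·a·b·c + 252·a^2·b − 504·a·b^2 − 972·a·c^3 − 1944·a^2·c^2 + 3888·a·b·c^2 + 1134·a·b·c^2 + 2268·a^2·b·c − 4536·a·b^2·c − 48·b·c − 96·a·b + 192·b^2 − 42·b^2·c − 84·a·b^2 + 168·b^3 − 378·b^2·c^2 − 756·a·b^2·c + 1512·b^3·c    [distributive law]
= 264·c^3 + 1716·a·c^2 − 1424·b·c^2 + 32·c^2 + 208·a·c − 176·b·c − 5362·a·b·c + 1430·b^2·c − 216·c^4 − 1404·a·c^3 + 1440·b·c^3 + 6174·a·b·c^2 − 2682·b^2·c^2 + 2376·a^2·c + 288·a^2 − 672·a·b + 252·a^2·b − 588·a·b^2 − 1944·a^2·c^2 + 2268·a^2·b·c − 5292·a·b^2·c + 192·b^2 + 168·b^3 + 1512·b^3·c    [combine like terms]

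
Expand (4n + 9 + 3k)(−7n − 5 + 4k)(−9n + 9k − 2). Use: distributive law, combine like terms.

252n^3 − 207kn^2 + 803n^2 − 926kn + 571n − 153k^2n − 447k + 90 + 165k^2 + 108k^3

(4n + 9 + 3k)(−7n − 5 + 4k)(−9n + 9k − 2)
= (−28n^2 − 20n + 16kn − 63n − 45 + 36k − 21kn − 15k + 12k^2)(−9n + 9k − 2)    [distributive law]
= (−28n^2 − 83n − 5kn − 45 + 21k + 12k^2)(−9n + 9k − 2)    [combine like terms]
= 252n^3 − 252kn^2 + 56n^2 + 747n^2 − 747kn + 166n + 45kn^2 − 45k^2n + 10kn + 405n − 405k + 90 − 189kn + 189k^2 − 42k − 108k^2n + 108k^3 − 24k^2    [distributive law]
= 252n^3 − 207kn^2 + 803n^2 − 926kn + 571n − 153k^2n − 447k + 90 + 165k^2 + 108k^3    [combine like terms]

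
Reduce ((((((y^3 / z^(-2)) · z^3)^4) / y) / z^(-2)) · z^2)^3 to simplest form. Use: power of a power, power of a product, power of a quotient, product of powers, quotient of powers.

((((((y^3 / z^(-2)) · z^3)^4) / y) / z^(-2)) · z^2)^3
= ((((((y^3 / z^(-2)) · z^3)^4) / y) / z^(-2))^3) · ((z^2)^3)    [power of a product]
= ((((((y^3 / z^(-2)) · z^3)^4) / y)^3) / ((z^(-2))^3)) · ((z^2)^3)    [power of a quotient]
= ((((((y^3 / z^(-2)) · z^3)^4)^3) / (y^3)) / ((z^(-2))^3)) · ((z^2)^3)    [power of a quotient]
= (((((y^3 / z^(-2)) · z^3)^12) / (y^3)) / ((z^(-2))^3)) · ((z^2)^3)    [power of a power]
= (((((y^3 / z^(-2))^12) · ((z^3)^12)) / (y^3)) / ((z^(-2))^3)) · ((z^2)^3)    [power of a product]
= ((((((y^3)^12) / ((z^(-2))^12)) · ((z^3)^12)) / (y^3)) / ((z^(-2))^3)) · ((z^2)^3)    [power of a quotient]
= ((((y^36 / ((z^(-2))^12)) · ((z^3)^12)) / (y^3)) / ((z^(-2))^3)) · ((z^2)^3)    [power of a power]
= ((((y^36 / z^(-24)) · ((z^3)^12)) / (y^3)) / ((z^(-2))^3)) · ((z^2)^3)    [power of a power]
= ((((y^36 / z^(-24)) · z^36) / (y^3)) / ((z^(-2))^3)) · ((z^2)^3)    [power of a power]
= ((((y^36 / z^(-24)) · z^36) / y^3) / z^(-6)) · ((z^2)^3)    [power of a power]
= ((((y^36 / z^(-24)) · z^36) / y^3) / z^(-6)) · z^6    [power of a power]
= y^33·z^72    [quotient of powers; product of powers]

y^33·z^72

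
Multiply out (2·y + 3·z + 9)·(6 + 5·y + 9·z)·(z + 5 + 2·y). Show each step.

420·y·z + 393·y + 164·y^2 + 76·y^2·z + 20·y^3 + 87·y·z^2 + 234·z^2 + 549·z + 27·z^3 + 270

(2·y + 3·z + 9)·(6 + 5·y + 9·z)·(z + 5 + 2·y)
= (12·y + 10·y^2 + 18·y·z + 18·z + 15·y·z + 27·z^2 + 54 + 45·y + 81·z)·(z + 5 + 2·y)    [distributive law]
= (57·y + 10·y^2 + 33·y·z + 99·z + 27·z^2 + 54)·(z + 5 + 2·y)    [combine like terms]
= 57·y·z + 285·y + 114·y^2 + 10·y^2·z + 50·y^2 + 20·y^3 + 33·y·z^2 + 165·y·z + 66·y^2·z + 99·z^2 + 495·z + 198·y·z + 27·z^3 + 135·z^2 + 54·y·z^2 + 54·z + 270 + 108·y    [distributive law]
= 420·y·z + 393·y + 164·y^2 + 76·y^2·z + 20·y^3 + 87·y·z^2 + 234·z^2 + 549·z + 27·z^3 + 270    [combine like terms]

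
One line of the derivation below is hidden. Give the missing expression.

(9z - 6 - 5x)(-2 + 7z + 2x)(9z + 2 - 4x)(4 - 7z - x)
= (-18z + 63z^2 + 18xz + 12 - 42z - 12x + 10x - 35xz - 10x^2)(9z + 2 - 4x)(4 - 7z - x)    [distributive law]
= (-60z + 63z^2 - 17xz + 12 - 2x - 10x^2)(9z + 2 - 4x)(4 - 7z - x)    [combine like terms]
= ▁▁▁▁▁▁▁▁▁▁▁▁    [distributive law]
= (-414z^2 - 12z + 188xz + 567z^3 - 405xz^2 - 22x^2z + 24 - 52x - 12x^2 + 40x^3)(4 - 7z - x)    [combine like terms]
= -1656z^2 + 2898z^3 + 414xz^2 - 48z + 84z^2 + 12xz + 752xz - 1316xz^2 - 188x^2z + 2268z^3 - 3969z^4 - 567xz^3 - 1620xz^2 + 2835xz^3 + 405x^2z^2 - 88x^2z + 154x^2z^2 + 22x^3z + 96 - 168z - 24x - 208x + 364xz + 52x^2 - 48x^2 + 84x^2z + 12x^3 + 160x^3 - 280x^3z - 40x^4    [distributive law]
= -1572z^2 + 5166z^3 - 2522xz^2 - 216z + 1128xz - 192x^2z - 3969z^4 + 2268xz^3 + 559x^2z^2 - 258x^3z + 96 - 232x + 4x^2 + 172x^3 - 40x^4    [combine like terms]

Applying distributive law to the line above:

(-540z^2 - 120z + 240xz + 567z^3 + 126z^2 - 252xz^2 - 153xz^2 - 34xz + 68x^2z + 108z + 24 - 48x - 18xz - 4x + 8x^2 - 90x^2z - 20x^2 + 40x^3)(4 - 7z - x)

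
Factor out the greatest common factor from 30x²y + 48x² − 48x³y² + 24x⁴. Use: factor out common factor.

30x²y + 48x² − 48x³y² + 24x⁴
= 6(5x²y + 8x² − 8x³y² + 4x⁴)    [factor out 6]
= 6x²(5y + 8 − 8xy² + 4x²)    [factor out x²]

6x²(5y + 8 − 8xy² + 4x²)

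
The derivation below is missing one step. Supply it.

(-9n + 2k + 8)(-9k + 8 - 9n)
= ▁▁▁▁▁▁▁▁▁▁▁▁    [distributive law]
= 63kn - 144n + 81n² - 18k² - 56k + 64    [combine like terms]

Applying distributive law to the line above:

81kn - 72n + 81n² - 18k² + 16k - 18kn - 72k + 64 - 72n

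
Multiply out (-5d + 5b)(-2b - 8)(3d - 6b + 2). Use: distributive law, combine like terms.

30bd^2 - 90b^2d - 340bd + 120d^2 + 80d + 60b^3 + 220b^2 - 80b

(-5d + 5b)(-2b - 8)(3d - 6b + 2)
= (10bd + 40d - 10b^2 - 40b)(3d - 6b + 2)    [distributive law]
= 30bd^2 - 60b^2d + 20bd + 120d^2 - 240bd + 80d - 30b^2d + 60b^3 - 20b^2 - 120bd + 240b^2 - 80b    [distributive law]
= 30bd^2 - 90b^2d - 340bd + 120d^2 + 80d + 60b^3 + 220b^2 - 80b    [combine like terms]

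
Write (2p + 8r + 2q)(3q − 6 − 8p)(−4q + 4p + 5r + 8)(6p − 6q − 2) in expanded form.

(2p + 8r + 2q)(3q − 6 − 8p)(−4q + 4p + 5r + 8)(6p − 6q − 2)
= (6pq − 12p − 16p² + 24qr − 48r − 64pr + 6q² − 12q − 16pq)(−4q + 4p + 5r + 8)(6p − 6q − 2)    [distributive law]
= (−10pq − 12p − 16p² + 24qr − 48r − 64pr + 6q² − 12q)(−4q + 4p + 5r + 8)(6p − 6q − 2)    [combine like terms]
= (40pq² − 40p²q − 50pqr − 80pq + 48pq − 48p² − 60pr − 96p + 64p²q − 64p³ − 80p²r − 128p² − 96q²r + 96pqr + 120qr² + 192qr + 192qr − 192pr − 240r² − 384r + 256pqr − 256p²r − 320pr² − 512pr − 24q³ + 24pq² + 30q²r + 48q² + 48q² − 48pq − 60qr − 96q)(6p − 6q − 2)    [distributive law]
= (64pq² + 24p²q + 302pqr − 80pq − 176p² − 764pr − 96p − 64p³ − 336p²r − 66q²r + 120qr² + 324qr − 240r² − 384r − 320pr² − 24q³ + 96q² − 96q)(6p − 6q − 2)    [combine like terms]
= 384p²q² − 384pq³ − 128pq² + 144p³q − 144p²q² − 48p²q + 1812p²qr − 1812pq²r − 604pqr − 480p²q + 480pq² + 160pq − 1056p³ + 1056p²q + 352p² − 4584p²r + 4584pqr + 1528pr − 576p² + 576pq + 192p − 384p⁴ + 384p³q + 128p³ − 2016p³r + 2016p²qr + 672p²r − 396pq²r + 396q³r + 132q²r + 720pqr² − 720q²r² − 240qr² + 1944pqr − 1944q²r − 648qr − 1440pr² + 1440qr² + 480r² − 2304pr + 2304qr + 768r − 1920p²r² + 1920pqr² + 640pr² − 144pq³ + 144q⁴ + 48q³ + 576pq² − 576q³ − 192q² − 576pq + 576q² + 192q    [distributive law]
= 240p²q² − 528pq³ + 928pq² + 528p³q + 528p²q + 3828p²qr − 2208pq²r + 5924pqr + 160pq − 928p³ − 224p² − 3912p²r − 776pr + 192p − 384p⁴ − 2016p³r + 396q³r − 1812q²r + 2640pqr² − 720q²r² + 1200qr² + 1656qr − 800pr² + 480r² + 768r − 1920p²r² + 144q⁴ − 528q³ + 384q² + 192q    [combine like terms]

240p²q² − 528pq³ + 928pq² + 528p³q + 528p²q + 3828p²qr − 2208pq²r + 5924pqr + 160pq − 928p³ − 224p² − 3912p²r − 776pr + 192p − 384p⁴ − 2016p³r + 396q³r − 1812q²r + 2640pqr² − 720q²r² + 1200qr² + 1656qr − 800pr² + 480r² + 768r − 1920p²r² + 144q⁴ − 528q³ + 384q² + 192q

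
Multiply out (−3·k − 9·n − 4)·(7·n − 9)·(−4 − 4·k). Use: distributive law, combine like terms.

(−3·k − 9·n − 4)·(7·n − 9)·(−4 − 4·k)
= (−21·k·n + 27·k − 63·n^2 + 81·n − 28·n + 36)·(−4 − 4·k)    [distributive law]
= (−21·k·n + 27·k − 63·n^2 + 53·n + 36)·(−4 − 4·k)    [combine like terms]
= 84·k·n + 84·k^2·n − 108·k − 108·k^2 + 252·n^2 + 252·k·n^2 − 212·n − 212·k·n − 144 − 144·k    [distributive law]
= −128·k·n + 84·k^2·n − 252·k − 108·k^2 + 252·n^2 + 252·k·n^2 − 212·n − 144    [combine like terms]

−128·k·n + 84·k^2·n − 252·k − 108·k^2 + 252·n^2 + 252·k·n^2 − 212·n − 144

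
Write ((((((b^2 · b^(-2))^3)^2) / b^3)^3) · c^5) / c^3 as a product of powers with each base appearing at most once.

((((((b^2 · b^(-2))^3)^2) / b^3)^3) · c^5) / c^3
= ((((((b^2 · b^(-2))^3)^2)^3) / ((b^3)^3)) · c^5) / c^3    [power of a quotient]
= (((((b^2 · b^(-2))^3)^6) / ((b^3)^3)) · c^5) / c^3    [power of a power]
= ((((b^2 · b^(-2))^18) / ((b^3)^3)) · c^5) / c^3    [power of a power]
= (((((b^2)^18) · ((b^(-2))^18)) / ((b^3)^3)) · c^5) / c^3    [power of a product]
= (((b^36 · ((b^(-2))^18)) / ((b^3)^3)) · c^5) / c^3    [power of a power]
= (((b^36 · b^(-36)) / ((b^3)^3)) · c^5) / c^3    [power of a power]
= ((b^0 / ((b^3)^3)) · c^5) / c^3    [product of powers]
= ((b^0 / b^9) · c^5) / c^3    [power of a power]
= (b^(-9) · c^5) / c^3    [quotient of powers]
= b^(-9)c^2    [quotient of powers]

b^(-9)c^2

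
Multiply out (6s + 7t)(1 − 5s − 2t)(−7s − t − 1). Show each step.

(6s + 7t)(1 − 5s − 2t)(−7s − t − 1)
= (6s − 30s^2 − 12st + 7t − 35st − 14t^2)(−7s − t − 1)    [distributive law]
= (6s − 30s^2 − 47st + 7t − 14t^2)(−7s − t − 1)    [combine like terms]
= −42s^2 − 6st − 6s + 210s^3 + 30s^2t + 30s^2 + 329s^2t + 47st^2 + 47st − 49st − 7t^2 − 7t + 98st^2 + 14t^3 + 14t^2    [distributive law]
= −12s^2 − 8st − 6s + 210s^3 + 359s^2t + 145st^2 + 7t^2 − 7t + 14t^3    [combine like terms]

−12s^2 − 8st − 6s + 210s^3 + 359s^2t + 145st^2 + 7t^2 − 7t + 14t^3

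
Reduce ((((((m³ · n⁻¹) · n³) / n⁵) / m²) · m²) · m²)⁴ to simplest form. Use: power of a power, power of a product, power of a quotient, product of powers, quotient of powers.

((((((m³ · n⁻¹) · n³) / n⁵) / m²) · m²) · m²)⁴
= ((((((m³ · n⁻¹) · n³) / n⁵) / m²) · m²)⁴) · ((m²)⁴)    [power of a product]
= ((((((m³ · n⁻¹) · n³) / n⁵) / m²)⁴) · ((m²)⁴)) · ((m²)⁴)    [power of a product]
= ((((((m³ · n⁻¹) · n³) / n⁵)⁴) / ((m²)⁴)) · ((m²)⁴)) · ((m²)⁴)    [power of a quotient]
= ((((((m³ · n⁻¹) · n³)⁴) / ((n⁵)⁴)) / ((m²)⁴)) · ((m²)⁴)) · ((m²)⁴)    [power of a quotient]
= ((((((m³ · n⁻¹)⁴) · ((n³)⁴)) / ((n⁵)⁴)) / ((m²)⁴)) · ((m²)⁴)) · ((m²)⁴)    [power of a product]
= (((((((m³)⁴) · ((n⁻¹)⁴)) · ((n³)⁴)) / ((n⁵)⁴)) / ((m²)⁴)) · ((m²)⁴)) · ((m²)⁴)    [power of a product]
= (((((m¹² · ((n⁻¹)⁴)) · ((n³)⁴)) / ((n⁵)⁴)) / ((m²)⁴)) · ((m²)⁴)) · ((m²)⁴)    [power of a power]
= (((((m¹² · n⁻⁴) · ((n³)⁴)) / ((n⁵)⁴)) / ((m²)⁴)) · ((m²)⁴)) · ((m²)⁴)    [power of a power]
= (((((m¹² · n⁻⁴) · n¹²) / ((n⁵)⁴)) / ((m²)⁴)) · ((m²)⁴)) · ((m²)⁴)    [power of a power]
= (((((m¹² · n⁻⁴) · n¹²) / n²⁰) / ((m²)⁴)) · ((m²)⁴)) · ((m²)⁴)    [power of a power]
= (((((m¹² · n⁻⁴) · n¹²) / n²⁰) / m⁸) · ((m²)⁴)) · ((m²)⁴)    [power of a power]
= (((((m¹² · n⁻⁴) · n¹²) / n²⁰) / m⁸) · m⁸) · ((m²)⁴)    [power of a power]
= (((((m¹² · n⁻⁴) · n¹²) / n²⁰) / m⁸) · m⁸) · m⁸    [power of a power]
= m²⁰n⁻¹²    [quotient of powers; product of powers]

m²⁰n⁻¹²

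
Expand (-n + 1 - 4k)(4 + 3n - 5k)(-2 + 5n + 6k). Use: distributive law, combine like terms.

22n + n^2 - 97kn - 15n^3 - 53kn^2 + 58k^2n - 8 + 66k - 166k^2 + 120k^3

(-n + 1 - 4k)(4 + 3n - 5k)(-2 + 5n + 6k)
= (-4n - 3n^2 + 5kn + 4 + 3n - 5k - 16k - 12kn + 20k^2)(-2 + 5n + 6k)    [distributive law]
= (-n - 3n^2 - 7kn + 4 - 21k + 20k^2)(-2 + 5n + 6k)    [combine like terms]
= 2n - 5n^2 - 6kn + 6n^2 - 15n^3 - 18kn^2 + 14kn - 35kn^2 - 42k^2n - 8 + 20n + 24k + 42k - 105kn - 126k^2 - 40k^2 + 100k^2n + 120k^3    [distributive law]
= 22n + n^2 - 97kn - 15n^3 - 53kn^2 + 58k^2n - 8 + 66k - 166k^2 + 120k^3    [combine like terms]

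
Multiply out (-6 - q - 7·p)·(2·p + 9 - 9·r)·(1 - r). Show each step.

-75·p + 138·p·r - 54 + 108·r - 54·r² - 2·p·q + 2·p·q·r - 9·q + 18·q·r - 9·q·r² - 14·p² + 14·p²·r - 63·p·r²

(-6 - q - 7·p)·(2·p + 9 - 9·r)·(1 - r)
= (-12·p - 54 + 54·r - 2·p·q - 9·q + 9·q·r - 14·p² - 63·p + 63·p·r)·(1 - r)    [distributive law]
= (-75·p - 54 + 54·r - 2·p·q - 9·q + 9·q·r - 14·p² + 63·p·r)·(1 - r)    [combine like terms]
= -75·p + 75·p·r - 54 + 54·r + 54·r - 54·r² - 2·p·q + 2·p·q·r - 9·q + 9·q·r + 9·q·r - 9·q·r² - 14·p² + 14·p²·r + 63·p·r - 63·p·r²    [distributive law]
= -75·p + 138·p·r - 54 + 108·r - 54·r² - 2·p·q + 2·p·q·r - 9·q + 18·q·r - 9·q·r² - 14·p² + 14·p²·r - 63·p·r²    [combine like terms]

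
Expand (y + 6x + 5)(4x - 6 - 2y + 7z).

-8xy - 16y - 2y² + 7yz + 24x² - 16x + 42xz - 30 + 35z

(y + 6x + 5)(4x - 6 - 2y + 7z)
= 4xy - 6y - 2y² + 7yz + 24x² - 36x - 12xy + 42xz + 20x - 30 - 10y + 35z    [distributive law]
= -8xy - 16y - 2y² + 7yz + 24x² - 16x + 42xz - 30 + 35z    [combine like terms]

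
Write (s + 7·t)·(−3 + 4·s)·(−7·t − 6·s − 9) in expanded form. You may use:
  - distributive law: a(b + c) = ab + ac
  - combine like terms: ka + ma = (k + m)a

−105·s·t − 18·s^2 + 27·s − 196·s^2·t − 24·s^3 + 147·t^2 + 189·t − 196·s·t^2

(s + 7·t)·(−3 + 4·s)·(−7·t − 6·s − 9)
= (−3·s + 4·s^2 − 21·t + 28·s·t)·(−7·t − 6·s − 9)    [distributive law]
= 21·s·t + 18·s^2 + 27·s − 28·s^2·t − 24·s^3 − 36·s^2 + 147·t^2 + 126·s·t + 189·t − 196·s·t^2 − 168·s^2·t − 252·s·t    [distributive law]
= −105·s·t − 18·s^2 + 27·s − 196·s^2·t − 24·s^3 + 147·t^2 + 189·t − 196·s·t^2    [combine like terms]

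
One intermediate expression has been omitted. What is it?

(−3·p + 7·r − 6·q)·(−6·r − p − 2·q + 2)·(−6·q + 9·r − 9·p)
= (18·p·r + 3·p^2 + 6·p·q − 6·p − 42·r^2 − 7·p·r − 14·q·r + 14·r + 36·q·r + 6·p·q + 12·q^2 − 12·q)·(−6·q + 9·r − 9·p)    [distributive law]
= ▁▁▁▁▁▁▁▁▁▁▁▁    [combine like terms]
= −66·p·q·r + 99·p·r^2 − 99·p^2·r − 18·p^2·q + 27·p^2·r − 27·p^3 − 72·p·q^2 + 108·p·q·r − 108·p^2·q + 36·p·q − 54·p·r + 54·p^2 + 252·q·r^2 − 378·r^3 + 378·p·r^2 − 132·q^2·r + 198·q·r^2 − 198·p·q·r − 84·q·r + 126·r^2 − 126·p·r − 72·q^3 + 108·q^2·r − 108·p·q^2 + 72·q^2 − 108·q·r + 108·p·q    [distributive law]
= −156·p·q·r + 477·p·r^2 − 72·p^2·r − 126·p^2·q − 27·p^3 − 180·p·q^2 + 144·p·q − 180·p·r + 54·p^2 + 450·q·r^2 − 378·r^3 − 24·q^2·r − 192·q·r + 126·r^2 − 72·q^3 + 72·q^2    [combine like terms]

By combine like terms:

(11·p·r + 3·p^2 + 12·p·q − 6·p − 42·r^2 + 22·q·r + 14·r + 12·q^2 − 12·q)·(−6·q + 9·r − 9·p)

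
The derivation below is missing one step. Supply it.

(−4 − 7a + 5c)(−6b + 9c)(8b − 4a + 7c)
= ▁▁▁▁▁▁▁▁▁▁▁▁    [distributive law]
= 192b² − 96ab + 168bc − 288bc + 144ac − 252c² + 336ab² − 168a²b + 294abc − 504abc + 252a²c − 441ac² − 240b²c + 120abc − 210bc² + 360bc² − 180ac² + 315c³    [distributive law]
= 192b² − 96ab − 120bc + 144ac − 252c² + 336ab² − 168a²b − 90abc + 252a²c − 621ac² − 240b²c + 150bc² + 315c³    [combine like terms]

By distributive law:

(24b − 36c + 42ab − 63ac − 30bc + 45c²)(8b − 4a + 7c)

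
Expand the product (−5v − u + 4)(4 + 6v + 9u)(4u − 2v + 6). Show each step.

−354uv − 188v^2 − 8v − 18uv^2 + 60v^3 − 186u^2v + 74u^2 + 256u − 36u^3 + 96

(−5v − u + 4)(4 + 6v + 9u)(4u − 2v + 6)
= (−20v − 30v^2 − 45uv − 4u − 6uv − 9u^2 + 16 + 24v + 36u)(4u − 2v + 6)    [distributive law]
= (4v − 30v^2 − 51uv + 32u − 9u^2 + 16)(4u − 2v + 6)    [combine like terms]
= 16uv − 8v^2 + 24v − 120uv^2 + 60v^3 − 180v^2 − 204u^2v + 102uv^2 − 306uv + 128u^2 − 64uv + 192u − 36u^3 + 18u^2v − 54u^2 + 64u − 32v + 96    [distributive law]
= −354uv − 188v^2 − 8v − 18uv^2 + 60v^3 − 186u^2v + 74u^2 + 256u − 36u^3 + 96    [combine like terms]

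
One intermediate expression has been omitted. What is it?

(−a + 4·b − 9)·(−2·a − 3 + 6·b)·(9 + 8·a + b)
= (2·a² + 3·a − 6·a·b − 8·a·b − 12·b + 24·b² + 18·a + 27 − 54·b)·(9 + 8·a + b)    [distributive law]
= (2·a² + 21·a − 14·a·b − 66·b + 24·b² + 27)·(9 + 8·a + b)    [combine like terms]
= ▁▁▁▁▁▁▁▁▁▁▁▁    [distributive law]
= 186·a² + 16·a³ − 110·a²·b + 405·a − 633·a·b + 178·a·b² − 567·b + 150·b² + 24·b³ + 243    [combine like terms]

Applying distributive law to the line above:

18·a² + 16·a³ + 2·a²·b + 189·a + 168·a² + 21·a·b − 126·a·b − 112·a²·b − 14·a·b² − 594·b − 528·a·b − 66·b² + 216·b² + 192·a·b² + 24·b³ + 243 + 216·a + 27·b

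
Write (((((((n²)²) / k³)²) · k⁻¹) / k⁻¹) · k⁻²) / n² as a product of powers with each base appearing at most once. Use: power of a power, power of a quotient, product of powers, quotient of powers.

(((((((n²)²) / k³)²) · k⁻¹) / k⁻¹) · k⁻²) / n²
= (((((((n²)²)²) / ((k³)²)) · k⁻¹) / k⁻¹) · k⁻²) / n²    [power of a quotient]
= ((((((n²)⁴) / ((k³)²)) · k⁻¹) / k⁻¹) · k⁻²) / n²    [power of a power]
= ((((n⁸ / ((k³)²)) · k⁻¹) / k⁻¹) · k⁻²) / n²    [power of a power]
= ((((n⁸ / k⁶) · k⁻¹) / k⁻¹) · k⁻²) / n²    [power of a power]
= k⁻⁸n⁶    [quotient of powers; product of powers]

k⁻⁸n⁶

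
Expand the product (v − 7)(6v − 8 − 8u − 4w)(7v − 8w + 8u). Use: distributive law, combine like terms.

42v^3 − 76v^2w − 8uv^2 − 350v^2 + 596vw − 8uv + 32uvw − 64u^2v + 32vw^2 + 392v − 448w + 448u − 224uw + 448u^2 − 224w^2

(v − 7)(6v − 8 − 8u − 4w)(7v − 8w + 8u)
= (6v^2 − 8v − 8uv − 4vw − 42v + 56 + 56u + 28w)(7v − 8w + 8u)    [distributive law]
= (6v^2 − 50v − 8uv − 4vw + 56 + 56u + 28w)(7v − 8w + 8u)    [combine like terms]
= 42v^3 − 48v^2w + 48uv^2 − 350v^2 + 400vw − 400uv − 56uv^2 + 64uvw − 64u^2v − 28v^2w + 32vw^2 − 32uvw + 392v − 448w + 448u + 392uv − 448uw + 448u^2 + 196vw − 224w^2 + 224uw    [distributive law]
= 42v^3 − 76v^2w − 8uv^2 − 350v^2 + 596vw − 8uv + 32uvw − 64u^2v + 32vw^2 + 392v − 448w + 448u − 224uw + 448u^2 − 224w^2    [combine like terms]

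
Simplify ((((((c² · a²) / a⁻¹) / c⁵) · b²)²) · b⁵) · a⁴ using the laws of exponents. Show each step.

a¹⁰b⁹c⁻⁶

((((((c² · a²) / a⁻¹) / c⁵) · b²)²) · b⁵) · a⁴
= ((((((c² · a²) / a⁻¹) / c⁵)²) · ((b²)²)) · b⁵) · a⁴    [power of a product]
= ((((((c² · a²) / a⁻¹)²) / ((c⁵)²)) · ((b²)²)) · b⁵) · a⁴    [power of a quotient]
= ((((((c² · a²)²) / ((a⁻¹)²)) / ((c⁵)²)) · ((b²)²)) · b⁵) · a⁴    [power of a quotient]
= (((((((c²)²) · ((a²)²)) / ((a⁻¹)²)) / ((c⁵)²)) · ((b²)²)) · b⁵) · a⁴    [power of a product]
= (((((c⁴ · ((a²)²)) / ((a⁻¹)²)) / ((c⁵)²)) · ((b²)²)) · b⁵) · a⁴    [power of a power]
= (((((c⁴ · a⁴) / ((a⁻¹)²)) / ((c⁵)²)) · ((b²)²)) · b⁵) · a⁴    [power of a power]
= (((((c⁴ · a⁴) / a⁻²) / ((c⁵)²)) · ((b²)²)) · b⁵) · a⁴    [power of a power]
= (((((c⁴ · a⁴) / a⁻²) / c¹⁰) · ((b²)²)) · b⁵) · a⁴    [power of a power]
= (((((c⁴ · a⁴) / a⁻²) / c¹⁰) · b⁴) · b⁵) · a⁴    [power of a power]
= a¹⁰b⁹c⁻⁶    [quotient of powers; product of powers]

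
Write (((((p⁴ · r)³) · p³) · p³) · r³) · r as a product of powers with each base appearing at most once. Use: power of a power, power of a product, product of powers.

(((((p⁴ · r)³) · p³) · p³) · r³) · r
= ((((((p⁴)³) · (r³)) · p³) · p³) · r³) · r    [power of a product]
= ((((p¹² · (r³)) · p³) · p³) · r³) · r    [power of a power]
= p¹⁸r⁷    [product of powers]

p¹⁸r⁷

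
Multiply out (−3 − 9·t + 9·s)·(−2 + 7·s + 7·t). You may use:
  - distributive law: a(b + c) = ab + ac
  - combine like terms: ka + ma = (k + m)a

(−3 − 9·t + 9·s)·(−2 + 7·s + 7·t)
= 6 − 21·s − 21·t + 18·t − 63·s·t − 63·t^2 − 18·s + 63·s^2 + 63·s·t    [distributive law]
= 6 − 39·s − 3·t − 63·t^2 + 63·s^2    [combine like terms]

6 − 39·s − 3·t − 63·t^2 + 63·s^2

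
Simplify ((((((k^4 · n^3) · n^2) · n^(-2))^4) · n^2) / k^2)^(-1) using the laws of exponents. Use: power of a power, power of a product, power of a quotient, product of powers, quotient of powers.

((((((k^4 · n^3) · n^2) · n^(-2))^4) · n^2) / k^2)^(-1)
= ((((((k^4 · n^3) · n^2) · n^(-2))^4) · n^2)^(-1)) / ((k^2)^(-1))    [power of a quotient]
= ((((((k^4 · n^3) · n^2) · n^(-2))^4)^(-1)) · ((n^2)^(-1))) / ((k^2)^(-1))    [power of a product]
= (((((k^4 · n^3) · n^2) · n^(-2))^(-4)) · ((n^2)^(-1))) / ((k^2)^(-1))    [power of a power]
= (((((k^4 · n^3) · n^2)^(-4)) · ((n^(-2))^(-4))) · ((n^2)^(-1))) / ((k^2)^(-1))    [power of a product]
= (((((k^4 · n^3)^(-4)) · ((n^2)^(-4))) · ((n^(-2))^(-4))) · ((n^2)^(-1))) / ((k^2)^(-1))    [power of a product]
= ((((((k^4)^(-4)) · ((n^3)^(-4))) · ((n^2)^(-4))) · ((n^(-2))^(-4))) · ((n^2)^(-1))) / ((k^2)^(-1))    [power of a product]
= ((((k^(-16) · ((n^3)^(-4))) · ((n^2)^(-4))) · ((n^(-2))^(-4))) · ((n^2)^(-1))) / ((k^2)^(-1))    [power of a power]
= ((((k^(-16) · n^(-12)) · ((n^2)^(-4))) · ((n^(-2))^(-4))) · ((n^2)^(-1))) / ((k^2)^(-1))    [power of a power]
= ((((k^(-16) · n^(-12)) · n^(-8)) · ((n^(-2))^(-4))) · ((n^2)^(-1))) / ((k^2)^(-1))    [power of a power]
= ((((k^(-16) · n^(-12)) · n^(-8)) · n^8) · ((n^2)^(-1))) / ((k^2)^(-1))    [power of a power]
= ((((k^(-16) · n^(-12)) · n^(-8)) · n^8) · n^(-2)) / ((k^2)^(-1))    [power of a power]
= ((((k^(-16) · n^(-12)) · n^(-8)) · n^8) · n^(-2)) / k^(-2)    [power of a power]
= k^(-14)n^(-14)    [quotient of powers; product of powers]

k^(-14)n^(-14)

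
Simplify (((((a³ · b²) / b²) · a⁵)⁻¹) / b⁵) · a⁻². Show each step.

(((((a³ · b²) / b²) · a⁵)⁻¹) / b⁵) · a⁻²
= (((((a³ · b²) / b²)⁻¹) · ((a⁵)⁻¹)) / b⁵) · a⁻²    [power of a product]
= (((((a³ · b²)⁻¹) / ((b²)⁻¹)) · ((a⁵)⁻¹)) / b⁵) · a⁻²    [power of a quotient]
= ((((((a³)⁻¹) · ((b²)⁻¹)) / ((b²)⁻¹)) · ((a⁵)⁻¹)) / b⁵) · a⁻²    [power of a product]
= ((((a⁻³ · ((b²)⁻¹)) / ((b²)⁻¹)) · ((a⁵)⁻¹)) / b⁵) · a⁻²    [power of a power]
= ((((a⁻³ · b⁻²) / ((b²)⁻¹)) · ((a⁵)⁻¹)) / b⁵) · a⁻²    [power of a power]
= ((((a⁻³ · b⁻²) / b⁻²) · ((a⁵)⁻¹)) / b⁵) · a⁻²    [power of a power]
= ((((a⁻³ · b⁻²) / b⁻²) · a⁻⁵) / b⁵) · a⁻²    [power of a power]
= a⁻¹⁰b⁻⁵    [quotient of powers; product of powers]

a⁻¹⁰b⁻⁵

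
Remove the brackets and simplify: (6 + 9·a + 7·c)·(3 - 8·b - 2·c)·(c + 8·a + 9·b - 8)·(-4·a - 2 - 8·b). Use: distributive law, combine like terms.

(6 + 9·a + 7·c)·(3 - 8·b - 2·c)·(c + 8·a + 9·b - 8)·(-4·a - 2 - 8·b)
= (18 - 48·b - 12·c + 27·a - 72·a·b - 18·a·c + 21·c - 56·b·c - 14·c²)·(c + 8·a + 9·b - 8)·(-4·a - 2 - 8·b)    [distributive law]
= (18 - 48·b + 9·c + 27·a - 72·a·b - 18·a·c - 56·b·c - 14·c²)·(c + 8·a + 9·b - 8)·(-4·a - 2 - 8·b)    [combine like terms]
= (18·c + 144·a + 162·b - 144 - 48·b·c - 384·a·b - 432·b² + 384·b + 9·c² + 72·a·c + 81·b·c - 72·c + 27·a·c + 216·a² + 243·a·b - 216·a - 72·a·b·c - 576·a²·b - 648·a·b² + 576·a·b - 18·a·c² - 144·a²·c - 162·a·b·c + 144·a·c - 56·b·c² - 448·a·b·c - 504·b²·c + 448·b·c - 14·c³ - 112·a·c² - 126·b·c² + 112·c²)·(-4·a - 2 - 8·b)    [distributive law]
= (-54·c - 72·a + 546·b - 144 + 481·b·c + 435·a·b - 432·b² + 121·c² + 243·a·c + 216·a² - 682·a·b·c - 576·a²·b - 648·a·b² - 130·a·c² - 144·a²·c - 182·b·c² - 504·b²·c - 14·c³)·(-4·a - 2 - 8·b)    [combine like terms]
= 216·a·c + 108·c + 432·b·c + 288·a² + 144·a + 576·a·b - 2184·a·b - 1092·b - 4368·b² + 576·a + 288 + 1152·b - 1924·a·b·c - 962·b·c - 3848·b²·c - 1740·a²·b - 870·a·b - 3480·a·b² + 1728·a·b² + 864·b² + 3456·b³ - 484·a·c² - 242·c² - 968·b·c² - 972·a²·c - 486·a·c - 1944·a·b·c - 864·a³ - 432·a² - 1728·a²·b + 2728·a²·b·c + 1364·a·b·c + 5456·a·b²·c + 2304·a³·b + 1152·a²·b + 4608·a²·b² + 2592·a²·b² + 1296·a·b² + 5184·a·b³ + 520·a²·c² + 260·a·c² + 1040·a·b·c² + 576·a³·c + 288·a²·c + 1152·a²·b·c + 728·a·b·c² + 364·b·c² + 1456·b²·c² + 2016·a·b²·c + 1008·b²·c + 4032·b³·c + 56·a·c³ + 28·c³ + 112·b·c³    [distributive law]
= -270·a·c + 108·c - 530·b·c - 144·a² + 720·a - 2478·a·b + 60·b - 3504·b² + 288 - 2504·a·b·c - 2840·b²·c - 2316·a²·b - 456·a·b² + 3456·b³ - 224·a·c² - 242·c² - 604·b·c² - 684·a²·c - 864·a³ + 3880·a²·b·c + 7472·a·b²·c + 2304·a³·b + 7200·a²·b² + 5184·a·b³ + 520·a²·c² + 1768·a·b·c² + 576·a³·c + 1456·b²·c² + 4032·b³·c + 56·a·c³ + 28·c³ + 112·b·c³    [combine like terms]

-270·a·c + 108·c - 530·b·c - 144·a² + 720·a - 2478·a·b + 60·b - 3504·b² + 288 - 2504·a·b·c - 2840·b²·c - 2316·a²·b - 456·a·b² + 3456·b³ - 224·a·c² - 242·c² - 604·b·c² - 684·a²·c - 864·a³ + 3880·a²·b·c + 7472·a·b²·c + 2304·a³·b + 7200·a²·b² + 5184·a·b³ + 520·a²·c² + 1768·a·b·c² + 576·a³·c + 1456·b²·c² + 4032·b³·c + 56·a·c³ + 28·c³ + 112·b·c³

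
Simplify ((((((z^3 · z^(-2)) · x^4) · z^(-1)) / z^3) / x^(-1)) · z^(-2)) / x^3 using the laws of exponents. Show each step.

x^2z^(-5)

((((((z^3 · z^(-2)) · x^4) · z^(-1)) / z^3) / x^(-1)) · z^(-2)) / x^3
= (((((z · x^4) · z^(-1)) / z^3) / x^(-1)) · z^(-2)) / x^3    [product of powers]
= x^2z^(-5)    [quotient of powers; product of powers]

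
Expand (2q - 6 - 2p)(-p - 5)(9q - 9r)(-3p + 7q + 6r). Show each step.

(2q - 6 - 2p)(-p - 5)(9q - 9r)(-3p + 7q + 6r)
= (-2pq - 10q + 6p + 30 + 2p² + 10p)(9q - 9r)(-3p + 7q + 6r)    [distributive law]
= (-2pq - 10q + 16p + 30 + 2p²)(9q - 9r)(-3p + 7q + 6r)    [combine like terms]
= (-18pq² + 18pqr - 90q² + 90qr + 144pq - 144pr + 270q - 270r + 18p²q - 18p²r)(-3p + 7q + 6r)    [distributive law]
= 54p²q² - 126pq³ - 108pq²r - 54p²qr + 126pq²r + 108pqr² + 270pq² - 630q³ - 540q²r - 270pqr + 630q²r + 540qr² - 432p²q + 1008pq² + 864pqr + 432p²r - 1008pqr - 864pr² - 810pq + 1890q² + 1620qr + 810pr - 1890qr - 1620r² - 54p³q + 126p²q² + 108p²qr + 54p³r - 126p²qr - 108p²r²    [distributive law]
= 180p²q² - 126pq³ + 18pq²r - 72p²qr + 108pqr² + 1278pq² - 630q³ + 90q²r - 414pqr + 540qr² - 432p²q + 432p²r - 864pr² - 810pq + 1890q² - 270qr + 810pr - 1620r² - 54p³q + 54p³r - 108p²r²    [combine like terms]

180p²q² - 126pq³ + 18pq²r - 72p²qr + 108pqr² + 1278pq² - 630q³ + 90q²r - 414pqr + 540qr² - 432p²q + 432p²r - 864pr² - 810pq + 1890q² - 270qr + 810pr - 1620r² - 54p³q + 54p³r - 108p²r²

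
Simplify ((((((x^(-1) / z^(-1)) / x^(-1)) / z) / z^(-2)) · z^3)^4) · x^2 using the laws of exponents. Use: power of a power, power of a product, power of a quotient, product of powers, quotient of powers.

x^2z^20

((((((x^(-1) / z^(-1)) / x^(-1)) / z) / z^(-2)) · z^3)^4) · x^2
= ((((((x^(-1) / z^(-1)) / x^(-1)) / z) / z^(-2))^4) · ((z^3)^4)) · x^2    [power of a product]
= ((((((x^(-1) / z^(-1)) / x^(-1)) / z)^4) / ((z^(-2))^4)) · ((z^3)^4)) · x^2    [power of a quotient]
= ((((((x^(-1) / z^(-1)) / x^(-1))^4) / (z^4)) / ((z^(-2))^4)) · ((z^3)^4)) · x^2    [power of a quotient]
= ((((((x^(-1) / z^(-1))^4) / ((x^(-1))^4)) / (z^4)) / ((z^(-2))^4)) · ((z^3)^4)) · x^2    [power of a quotient]
= (((((((x^(-1))^4) / ((z^(-1))^4)) / ((x^(-1))^4)) / (z^4)) / ((z^(-2))^4)) · ((z^3)^4)) · x^2    [power of a quotient]
= (((((x^(-4) / ((z^(-1))^4)) / ((x^(-1))^4)) / (z^4)) / ((z^(-2))^4)) · ((z^3)^4)) · x^2    [power of a power]
= (((((x^(-4) / z^(-4)) / ((x^(-1))^4)) / (z^4)) / ((z^(-2))^4)) · ((z^3)^4)) · x^2    [power of a power]
= (((((x^(-4) / z^(-4)) / x^(-4)) / (z^4)) / ((z^(-2))^4)) · ((z^3)^4)) · x^2    [power of a power]
= (((((x^(-4) / z^(-4)) / x^(-4)) / z^4) / z^(-8)) · ((z^3)^4)) · x^2    [power of a power]
= (((((x^(-4) / z^(-4)) / x^(-4)) / z^4) / z^(-8)) · z^12) · x^2    [power of a power]
= x^2z^20    [quotient of powers; product of powers]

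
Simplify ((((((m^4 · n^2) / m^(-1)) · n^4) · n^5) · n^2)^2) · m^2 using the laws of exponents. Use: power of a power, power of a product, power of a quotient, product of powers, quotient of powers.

((((((m^4 · n^2) / m^(-1)) · n^4) · n^5) · n^2)^2) · m^2
= ((((((m^4 · n^2) / m^(-1)) · n^4) · n^5)^2) · ((n^2)^2)) · m^2    [power of a product]
= ((((((m^4 · n^2) / m^(-1)) · n^4)^2) · ((n^5)^2)) · ((n^2)^2)) · m^2    [power of a product]
= ((((((m^4 · n^2) / m^(-1))^2) · ((n^4)^2)) · ((n^5)^2)) · ((n^2)^2)) · m^2    [power of a product]
= ((((((m^4 · n^2)^2) / ((m^(-1))^2)) · ((n^4)^2)) · ((n^5)^2)) · ((n^2)^2)) · m^2    [power of a quotient]
= (((((((m^4)^2) · ((n^2)^2)) / ((m^(-1))^2)) · ((n^4)^2)) · ((n^5)^2)) · ((n^2)^2)) · m^2    [power of a product]
= (((((m^8 · ((n^2)^2)) / ((m^(-1))^2)) · ((n^4)^2)) · ((n^5)^2)) · ((n^2)^2)) · m^2    [power of a power]
= (((((m^8 · n^4) / ((m^(-1))^2)) · ((n^4)^2)) · ((n^5)^2)) · ((n^2)^2)) · m^2    [power of a power]
= (((((m^8 · n^4) / m^(-2)) · ((n^4)^2)) · ((n^5)^2)) · ((n^2)^2)) · m^2    [power of a power]
= (((((m^8 · n^4) / m^(-2)) · n^8) · ((n^5)^2)) · ((n^2)^2)) · m^2    [power of a power]
= (((((m^8 · n^4) / m^(-2)) · n^8) · n^10) · ((n^2)^2)) · m^2    [power of a power]
= (((((m^8 · n^4) / m^(-2)) · n^8) · n^10) · n^4) · m^2    [power of a power]
= m^12n^26    [quotient of powers; product of powers]

m^12n^26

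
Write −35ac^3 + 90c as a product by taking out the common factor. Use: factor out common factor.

5c(−7ac^2 + 18)

−35ac^3 + 90c
= 5(−7ac^3 + 18c)    [factor out 5]
= 5c(−7ac^2 + 18)    [factor out c]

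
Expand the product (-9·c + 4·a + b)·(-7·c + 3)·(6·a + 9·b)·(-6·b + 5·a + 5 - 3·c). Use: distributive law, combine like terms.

1449·a·b·c^2 + 2394·a^2·c^2 + 2376·a·c^2 - 1134·a·c^3 - 3213·b^2·c^2 + 3564·b·c^2 - 1701·b·c^3 - 2091·a·b·c - 1866·a^2·c - 810·a·c + 1062·b^2·c - 1215·b·c - 462·a^2·b·c - 840·a^3·c + 1449·a·b^2·c + 198·a^2·b + 360·a^3 + 360·a^2 - 621·a·b^2 + 630·a·b + 378·b^3·c - 162·b^3 + 135·b^2

(-9·c + 4·a + b)·(-7·c + 3)·(6·a + 9·b)·(-6·b + 5·a + 5 - 3·c)
= (63·c^2 - 27·c - 28·a·c + 12·a - 7·b·c + 3·b)·(6·a + 9·b)·(-6·b + 5·a + 5 - 3·c)    [distributive law]
= (378·a·c^2 + 567·b·c^2 - 162·a·c - 243·b·c - 168·a^2·c - 252·a·b·c + 72·a^2 + 108·a·b - 42·a·b·c - 63·b^2·c + 18·a·b + 27·b^2)·(-6·b + 5·a + 5 - 3·c)    [distributive law]
= (378·a·c^2 + 567·b·c^2 - 162·a·c - 243·b·c - 168·a^2·c - 294·a·b·c + 72·a^2 + 126·a·b - 63·b^2·c + 27·b^2)·(-6·b + 5·a + 5 - 3·c)    [combine like terms]
= -2268·a·b·c^2 + 1890·a^2·c^2 + 1890·a·c^2 - 1134·a·c^3 - 3402·b^2·c^2 + 2835·a·b·c^2 + 2835·b·c^2 - 1701·b·c^3 + 972·a·b·c - 810·a^2·c - 810·a·c + 486·a·c^2 + 1458·b^2·c - 1215·a·b·c - 1215·b·c + 729·b·c^2 + 1008·a^2·b·c - 840·a^3·c - 840·a^2·c + 504·a^2·c^2 + 1764·a·b^2·c - 1470·a^2·b·c - 1470·a·b·c + 882·a·b·c^2 - 432·a^2·b + 360·a^3 + 360·a^2 - 216·a^2·c - 756·a·b^2 + 630·a^2·b + 630·a·b - 378·a·b·c + 378·b^3·c - 315·a·b^2·c - 315·b^2·c + 189·b^2·c^2 - 162·b^3 + 135·a·b^2 + 135·b^2 - 81·b^2·c    [distributive law]
= 1449·a·b·c^2 + 2394·a^2·c^2 + 2376·a·c^2 - 1134·a·c^3 - 3213·b^2·c^2 + 3564·b·c^2 - 1701·b·c^3 - 2091·a·b·c - 1866·a^2·c - 810·a·c + 1062·b^2·c - 1215·b·c - 462·a^2·b·c - 840·a^3·c + 1449·a·b^2·c + 198·a^2·b + 360·a^3 + 360·a^2 - 621·a·b^2 + 630·a·b + 378·b^3·c - 162·b^3 + 135·b^2    [combine like terms]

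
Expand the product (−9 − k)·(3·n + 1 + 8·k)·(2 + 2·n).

(−9 − k)·(3·n + 1 + 8·k)·(2 + 2·n)
= (−27·n − 9 − 72·k − 3·k·n − k − 8·k^2)·(2 + 2·n)    [distributive law]
= (−27·n − 9 − 73·k − 3·k·n − 8·k^2)·(2 + 2·n)    [combine like terms]
= −54·n − 54·n^2 − 18 − 18·n − 146·k − 146·k·n − 6·k·n − 6·k·n^2 − 16·k^2 − 16·k^2·n    [distributive law]
= −72·n − 54·n^2 − 18 − 146·k − 152·k·n − 6·k·n^2 − 16·k^2 − 16·k^2·n    [combine like terms]

−72·n − 54·n^2 − 18 − 146·k − 152·k·n − 6·k·n^2 − 16·k^2 − 16·k^2·n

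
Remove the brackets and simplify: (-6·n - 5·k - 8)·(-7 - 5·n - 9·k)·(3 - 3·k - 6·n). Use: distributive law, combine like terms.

(-6·n - 5·k - 8)·(-7 - 5·n - 9·k)·(3 - 3·k - 6·n)
= (42·n + 30·n^2 + 54·k·n + 35·k + 25·k·n + 45·k^2 + 56 + 40·n + 72·k)·(3 - 3·k - 6·n)    [distributive law]
= (82·n + 30·n^2 + 79·k·n + 107·k + 45·k^2 + 56)·(3 - 3·k - 6·n)    [combine like terms]
= 246·n - 246·k·n - 492·n^2 + 90·n^2 - 90·k·n^2 - 180·n^3 + 237·k·n - 237·k^2·n - 474·k·n^2 + 321·k - 321·k^2 - 642·k·n + 135·k^2 - 135·k^3 - 270·k^2·n + 168 - 168·k - 336·n    [distributive law]
= -90·n - 651·k·n - 402·n^2 - 564·k·n^2 - 180·n^3 - 507·k^2·n + 153·k - 186·k^2 - 135·k^3 + 168    [combine like terms]

-90·n - 651·k·n - 402·n^2 - 564·k·n^2 - 180·n^3 - 507·k^2·n + 153·k - 186·k^2 - 135·k^3 + 168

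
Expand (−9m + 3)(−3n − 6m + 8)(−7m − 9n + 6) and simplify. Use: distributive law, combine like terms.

(−9m + 3)(−3n − 6m + 8)(−7m − 9n + 6)
= (27mn + 54m^2 − 72m − 9n − 18m + 24)(−7m − 9n + 6)    [distributive law]
= (27mn + 54m^2 − 90m − 9n + 24)(−7m − 9n + 6)    [combine like terms]
= −189m^2n − 243mn^2 + 162mn − 378m^3 − 486m^2n + 324m^2 + 630m^2 + 810mn − 540m + 63mn + 81n^2 − 54n − 168m − 216n + 144    [distributive law]
= −675m^2n − 243mn^2 + 1035mn − 378m^3 + 954m^2 − 708m + 81n^2 − 270n + 144    [combine like terms]

−675m^2n − 243mn^2 + 1035mn − 378m^3 + 954m^2 − 708m + 81n^2 − 270n + 144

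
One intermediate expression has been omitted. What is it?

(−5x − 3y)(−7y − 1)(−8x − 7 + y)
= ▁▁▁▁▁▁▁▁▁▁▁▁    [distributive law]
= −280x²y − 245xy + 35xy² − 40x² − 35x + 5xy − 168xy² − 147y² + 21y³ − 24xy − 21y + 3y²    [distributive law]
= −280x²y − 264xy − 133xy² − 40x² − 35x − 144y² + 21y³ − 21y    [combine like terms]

Applying distributive law to the line above:

(35xy + 5x + 21y² + 3y)(−8x − 7 + y)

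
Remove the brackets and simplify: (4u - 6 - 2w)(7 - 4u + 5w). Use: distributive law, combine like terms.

(4u - 6 - 2w)(7 - 4u + 5w)
= 28u - 16u^2 + 20uw - 42 + 24u - 30w - 14w + 8uw - 10w^2    [distributive law]
= 52u - 16u^2 + 28uw - 42 - 44w - 10w^2    [combine like terms]

52u - 16u^2 + 28uw - 42 - 44w - 10w^2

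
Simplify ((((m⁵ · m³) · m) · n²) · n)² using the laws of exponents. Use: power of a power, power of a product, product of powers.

m¹⁸·n⁶

((((m⁵ · m³) · m) · n²) · n)²
= ((((m⁵ · m³) · m) · n²)²) · (n²)    [power of a product]
= ((((m⁵ · m³) · m)²) · ((n²)²)) · (n²)    [power of a product]
= ((((m⁵ · m³)²) · (m²)) · ((n²)²)) · (n²)    [power of a product]
= (((((m⁵)²) · ((m³)²)) · (m²)) · ((n²)²)) · (n²)    [power of a product]
= (((m¹⁰ · ((m³)²)) · (m²)) · ((n²)²)) · (n²)    [power of a power]
= (((m¹⁰ · m⁶) · (m²)) · ((n²)²)) · (n²)    [power of a power]
= ((m¹⁶ · (m²)) · ((n²)²)) · (n²)    [product of powers]
= (m¹⁸ · ((n²)²)) · (n²)    [product of powers]
= (m¹⁸ · n⁴) · (n²)    [power of a power]
= m¹⁸·n⁶    [product of powers]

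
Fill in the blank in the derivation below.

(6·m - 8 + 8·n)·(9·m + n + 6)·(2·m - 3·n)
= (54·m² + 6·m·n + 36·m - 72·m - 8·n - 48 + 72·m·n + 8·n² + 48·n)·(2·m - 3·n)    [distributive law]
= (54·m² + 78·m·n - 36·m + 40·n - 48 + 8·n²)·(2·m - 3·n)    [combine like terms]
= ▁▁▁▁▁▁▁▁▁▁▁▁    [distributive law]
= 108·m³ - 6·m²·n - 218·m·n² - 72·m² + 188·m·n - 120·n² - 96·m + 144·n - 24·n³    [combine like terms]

Applying distributive law to the line above:

108·m³ - 162·m²·n + 156·m²·n - 234·m·n² - 72·m² + 108·m·n + 80·m·n - 120·n² - 96·m + 144·n + 16·m·n² - 24·n³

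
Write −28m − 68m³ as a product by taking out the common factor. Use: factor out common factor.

4m(−7 − 17m²)

−28m − 68m³
= 4(−7m − 17m³)    [factor out 4]
= 4m(−7 − 17m²)    [factor out m]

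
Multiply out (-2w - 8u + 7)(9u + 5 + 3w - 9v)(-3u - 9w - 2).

774u²w + 396uw² - 156uw - 87w² - 337w + 54w³ - 702uvw - 162vw² + 531vw + 216u³ + 75u² - 151u - 216u²v + 45uv - 70 + 126v

(-2w - 8u + 7)(9u + 5 + 3w - 9v)(-3u - 9w - 2)
= (-18uw - 10w - 6w² + 18vw - 72u² - 40u - 24uw + 72uv + 63u + 35 + 21w - 63v)(-3u - 9w - 2)    [distributive law]
= (-42uw + 11w - 6w² + 18vw - 72u² + 23u + 72uv + 35 - 63v)(-3u - 9w - 2)    [combine like terms]
= 126u²w + 378uw² + 84uw - 33uw - 99w² - 22w + 18uw² + 54w³ + 12w² - 54uvw - 162vw² - 36vw + 216u³ + 648u²w + 144u² - 69u² - 207uw - 46u - 216u²v - 648uvw - 144uv - 105u - 315w - 70 + 189uv + 567vw + 126v    [distributive law]
= 774u²w + 396uw² - 156uw - 87w² - 337w + 54w³ - 702uvw - 162vw² + 531vw + 216u³ + 75u² - 151u - 216u²v + 45uv - 70 + 126v    [combine like terms]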